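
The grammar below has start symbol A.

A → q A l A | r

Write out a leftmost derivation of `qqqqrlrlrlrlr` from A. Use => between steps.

A => qAlA   [A → q A l A]
qAlA => qqAlAlA   [A → q A l A]
qqAlAlA => qqqAlAlAlA   [A → q A l A]
qqqAlAlAlA => qqqqAlAlAlAlA   [A → q A l A]
qqqqAlAlAlAlA => qqqqrlAlAlAlA   [A → r]
qqqqrlAlAlAlA => qqqqrlrlAlAlA   [A → r]
qqqqrlrlAlAlA => qqqqrlrlrlAlA   [A → r]
qqqqrlrlrlAlA => qqqqrlrlrlrlA   [A → r]
qqqqrlrlrlrlA => qqqqrlrlrlrlr   [A → r]

A => qAlA => qqAlAlA => qqqAlAlAlA => qqqqAlAlAlAlA => qqqqrlAlAlAlA => qqqqrlrlAlAlA => qqqqrlrlrlAlA => qqqqrlrlrlrlA => qqqqrlrlrlrlr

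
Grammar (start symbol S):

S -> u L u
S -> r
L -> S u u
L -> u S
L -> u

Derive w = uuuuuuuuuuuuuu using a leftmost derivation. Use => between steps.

S => uLu => uSuuu => uuLuuuu => uuuSuuuu => uuuuLuuuuu => uuuuSuuuuuuu => uuuuuLuuuuuuuu => uuuuuuuuuuuuuu

S => uLu   [S -> u L u]
uLu => uSuuu   [L -> S u u]
uSuuu => uuLuuuu   [S -> u L u]
uuLuuuu => uuuSuuuu   [L -> u S]
uuuSuuuu => uuuuLuuuuu   [S -> u L u]
uuuuLuuuuu => uuuuSuuuuuuu   [L -> S u u]
uuuuSuuuuuuu => uuuuuLuuuuuuuu   [S -> u L u]
uuuuuLuuuuuuuu => uuuuuuuuuuuuuu   [L -> u]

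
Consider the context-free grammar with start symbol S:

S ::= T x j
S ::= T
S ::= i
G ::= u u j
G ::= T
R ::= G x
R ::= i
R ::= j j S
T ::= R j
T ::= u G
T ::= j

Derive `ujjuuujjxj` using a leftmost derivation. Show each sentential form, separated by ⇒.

S ⇒ Txj ⇒ uGxj ⇒ uTxj ⇒ uRjxj ⇒ ujjSjxj ⇒ ujjTjxj ⇒ ujjuGjxj ⇒ ujjuuujjxj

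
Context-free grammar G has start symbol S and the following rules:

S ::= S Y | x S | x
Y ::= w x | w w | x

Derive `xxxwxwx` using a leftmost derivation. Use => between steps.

S => xS => xSY => xxSY => xxSYY => xxxYY => xxxwxY => xxxwxwx

S => xS   [S ::= x S]
xS => xSY   [S ::= S Y]
xSY => xxSY   [S ::= x S]
xxSY => xxSYY   [S ::= S Y]
xxSYY => xxxYY   [S ::= x]
xxxYY => xxxwxY   [Y ::= w x]
xxxwxY => xxxwxwx   [Y ::= w x]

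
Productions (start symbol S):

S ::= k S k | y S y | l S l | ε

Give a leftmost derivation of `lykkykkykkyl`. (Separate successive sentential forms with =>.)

S => lSl => lySyl => lykSkyl => lykkSkkyl => lykkySykkyl => lykkykSkykkyl => lykkykkykkyl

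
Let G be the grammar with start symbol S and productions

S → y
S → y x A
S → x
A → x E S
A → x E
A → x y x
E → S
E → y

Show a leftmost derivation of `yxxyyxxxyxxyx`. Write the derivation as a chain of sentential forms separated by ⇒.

S ⇒ yxA ⇒ yxxES ⇒ yxxSS ⇒ yxxyS ⇒ yxxyyxA ⇒ yxxyyxxES ⇒ yxxyyxxSS ⇒ yxxyyxxxS ⇒ yxxyyxxxyxA ⇒ yxxyyxxxyxxyx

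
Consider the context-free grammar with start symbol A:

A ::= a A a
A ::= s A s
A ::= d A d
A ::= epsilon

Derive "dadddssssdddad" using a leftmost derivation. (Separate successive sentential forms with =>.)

A => dAd => daAad => dadAdad => daddAddad => dadddAdddad => dadddsAsdddad => dadddssAssdddad => dadddssssdddad

A => dAd   [A ::= d A d]
dAd => daAad   [A ::= a A a]
daAad => dadAdad   [A ::= d A d]
dadAdad => daddAddad   [A ::= d A d]
daddAddad => dadddAdddad   [A ::= d A d]
dadddAdddad => dadddsAsdddad   [A ::= s A s]
dadddsAsdddad => dadddssAssdddad   [A ::= s A s]
dadddssAssdddad => dadddssssdddad   [A ::= epsilon]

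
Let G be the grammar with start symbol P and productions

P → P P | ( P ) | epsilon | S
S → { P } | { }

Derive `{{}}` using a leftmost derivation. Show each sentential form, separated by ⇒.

P⇒S⇒{P}⇒{PP}⇒{SP}⇒{{}P}⇒{{}}

P ⇒ S   [P → S]
S ⇒ {P}   [S → { P }]
{P} ⇒ {PP}   [P → P P]
{PP} ⇒ {SP}   [P → S]
{SP} ⇒ {{}P}   [S → { }]
{{}P} ⇒ {{}}   [P → epsilon]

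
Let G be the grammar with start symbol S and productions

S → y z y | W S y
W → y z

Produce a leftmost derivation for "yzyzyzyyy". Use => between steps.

S=>WSy=>yzSy=>yzWSyy=>yzyzSyy=>yzyzyzyyy

S => WSy   [S → W S y]
WSy => yzSy   [W → y z]
yzSy => yzWSyy   [S → W S y]
yzWSyy => yzyzSyy   [W → y z]
yzyzSyy => yzyzyzyyy   [S → y z y]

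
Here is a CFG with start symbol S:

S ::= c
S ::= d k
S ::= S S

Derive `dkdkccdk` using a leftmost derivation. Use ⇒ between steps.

S ⇒ SS ⇒ SSS ⇒ SSSS ⇒ dkSSS ⇒ dkSSSS ⇒ dkdkSSS ⇒ dkdkcSS ⇒ dkdkccS ⇒ dkdkccdk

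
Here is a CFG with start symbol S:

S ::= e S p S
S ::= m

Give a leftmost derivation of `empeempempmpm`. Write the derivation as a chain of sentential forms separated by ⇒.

S ⇒ eSpS   [S ::= e S p S]
eSpS ⇒ empS   [S ::= m]
empS ⇒ empeSpS   [S ::= e S p S]
empeSpS ⇒ empeeSpSpS   [S ::= e S p S]
empeeSpSpS ⇒ empeempSpS   [S ::= m]
empeempSpS ⇒ empeempeSpSpS   [S ::= e S p S]
empeempeSpSpS ⇒ empeempempSpS   [S ::= m]
empeempempSpS ⇒ empeempempmpS   [S ::= m]
empeempempmpS ⇒ empeempempmpm   [S ::= m]

S ⇒ eSpS ⇒ empS ⇒ empeSpS ⇒ empeeSpSpS ⇒ empeempSpS ⇒ empeempeSpSpS ⇒ empeempempSpS ⇒ empeempempmpS ⇒ empeempempmpm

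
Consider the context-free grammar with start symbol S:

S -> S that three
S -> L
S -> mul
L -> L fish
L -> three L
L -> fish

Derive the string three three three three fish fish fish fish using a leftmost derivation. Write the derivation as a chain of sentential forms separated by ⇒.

S ⇒ L ⇒ three L ⇒ three three L ⇒ three three L fish ⇒ three three three L fish ⇒ three three three L fish fish ⇒ three three three L fish fish fish ⇒ three three three three L fish fish fish ⇒ three three three three fish fish fish fish

S ⇒ L   [S -> L]
L ⇒ three L   [L -> three L]
three L ⇒ three three L   [L -> three L]
three three L ⇒ three three L fish   [L -> L fish]
three three L fish ⇒ three three three L fish   [L -> three L]
three three three L fish ⇒ three three three L fish fish   [L -> L fish]
three three three L fish fish ⇒ three three three L fish fish fish   [L -> L fish]
three three three L fish fish fish ⇒ three three three three L fish fish fish   [L -> three L]
three three three three L fish fish fish ⇒ three three three three fish fish fish fish   [L -> fish]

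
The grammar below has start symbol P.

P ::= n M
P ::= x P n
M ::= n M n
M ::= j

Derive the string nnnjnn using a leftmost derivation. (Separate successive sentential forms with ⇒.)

P ⇒ nM ⇒ nnMn ⇒ nnnMnn ⇒ nnnjnn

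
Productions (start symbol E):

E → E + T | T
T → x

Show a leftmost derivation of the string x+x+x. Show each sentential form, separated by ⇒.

E ⇒ E+T   [E → E + T]
E+T ⇒ E+T+T   [E → E + T]
E+T+T ⇒ T+T+T   [E → T]
T+T+T ⇒ x+T+T   [T → x]
x+T+T ⇒ x+x+T   [T → x]
x+x+T ⇒ x+x+x   [T → x]

E ⇒ E+T ⇒ E+T+T ⇒ T+T+T ⇒ x+T+T ⇒ x+x+T ⇒ x+x+x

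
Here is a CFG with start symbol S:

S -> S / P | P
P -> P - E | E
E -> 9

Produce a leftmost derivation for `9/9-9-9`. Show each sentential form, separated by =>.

S => S/P   [S -> S / P]
S/P => P/P   [S -> P]
P/P => E/P   [P -> E]
E/P => 9/P   [E -> 9]
9/P => 9/P-E   [P -> P - E]
9/P-E => 9/P-E-E   [P -> P - E]
9/P-E-E => 9/E-E-E   [P -> E]
9/E-E-E => 9/9-E-E   [E -> 9]
9/9-E-E => 9/9-9-E   [E -> 9]
9/9-9-E => 9/9-9-9   [E -> 9]

S => S/P => P/P => E/P => 9/P => 9/P-E => 9/P-E-E => 9/E-E-E => 9/9-E-E => 9/9-9-E => 9/9-9-9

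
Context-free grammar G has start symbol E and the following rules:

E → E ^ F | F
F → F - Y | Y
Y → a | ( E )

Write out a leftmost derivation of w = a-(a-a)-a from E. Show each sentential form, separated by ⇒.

E ⇒ F   [E → F]
F ⇒ F-Y   [F → F - Y]
F-Y ⇒ F-Y-Y   [F → F - Y]
F-Y-Y ⇒ Y-Y-Y   [F → Y]
Y-Y-Y ⇒ a-Y-Y   [Y → a]
a-Y-Y ⇒ a-(E)-Y   [Y → ( E )]
a-(E)-Y ⇒ a-(F)-Y   [E → F]
a-(F)-Y ⇒ a-(F-Y)-Y   [F → F - Y]
a-(F-Y)-Y ⇒ a-(Y-Y)-Y   [F → Y]
a-(Y-Y)-Y ⇒ a-(a-Y)-Y   [Y → a]
a-(a-Y)-Y ⇒ a-(a-a)-Y   [Y → a]
a-(a-a)-Y ⇒ a-(a-a)-a   [Y → a]

E⇒F⇒F-Y⇒F-Y-Y⇒Y-Y-Y⇒a-Y-Y⇒a-(E)-Y⇒a-(F)-Y⇒a-(F-Y)-Y⇒a-(Y-Y)-Y⇒a-(a-Y)-Y⇒a-(a-a)-Y⇒a-(a-a)-a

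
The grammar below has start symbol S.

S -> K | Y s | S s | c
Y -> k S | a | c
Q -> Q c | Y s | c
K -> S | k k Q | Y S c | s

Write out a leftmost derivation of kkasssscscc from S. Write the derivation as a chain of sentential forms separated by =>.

S=>K=>YSc=>kSSc=>kSsSc=>kKsSc=>kYScsSc=>kkSScsSc=>kkSsScsSc=>kkYssScsSc=>kkassScsSc=>kkassSscsSc=>kkassKscsSc=>kkasssscsSc=>kkasssscscc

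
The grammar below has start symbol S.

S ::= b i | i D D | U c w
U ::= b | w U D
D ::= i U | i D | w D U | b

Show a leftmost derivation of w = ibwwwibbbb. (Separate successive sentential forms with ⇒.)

S ⇒ iDD   [S ::= i D D]
iDD ⇒ ibD   [D ::= b]
ibD ⇒ ibwDU   [D ::= w D U]
ibwDU ⇒ ibwwDUU   [D ::= w D U]
ibwwDUU ⇒ ibwwwDUUU   [D ::= w D U]
ibwwwDUUU ⇒ ibwwwiDUUU   [D ::= i D]
ibwwwiDUUU ⇒ ibwwwibUUU   [D ::= b]
ibwwwibUUU ⇒ ibwwwibbUU   [U ::= b]
ibwwwibbUU ⇒ ibwwwibbbU   [U ::= b]
ibwwwibbbU ⇒ ibwwwibbbb   [U ::= b]

S ⇒ iDD ⇒ ibD ⇒ ibwDU ⇒ ibwwDUU ⇒ ibwwwDUUU ⇒ ibwwwiDUUU ⇒ ibwwwibUUU ⇒ ibwwwibbUU ⇒ ibwwwibbbU ⇒ ibwwwibbbb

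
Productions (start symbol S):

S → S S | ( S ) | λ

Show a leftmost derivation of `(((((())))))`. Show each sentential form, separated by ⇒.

S ⇒ (S) ⇒ ((S)) ⇒ (((S))) ⇒ (((SS))) ⇒ ((((S)S))) ⇒ (((((S))S))) ⇒ ((((((S)))S))) ⇒ (((((()))S))) ⇒ (((((())))))

S ⇒ (S)   [S → ( S )]
(S) ⇒ ((S))   [S → ( S )]
((S)) ⇒ (((S)))   [S → ( S )]
(((S))) ⇒ (((SS)))   [S → S S]
(((SS))) ⇒ ((((S)S)))   [S → ( S )]
((((S)S))) ⇒ (((((S))S)))   [S → ( S )]
(((((S))S))) ⇒ ((((((S)))S)))   [S → ( S )]
((((((S)))S))) ⇒ (((((()))S)))   [S → λ]
(((((()))S))) ⇒ (((((())))))   [S → λ]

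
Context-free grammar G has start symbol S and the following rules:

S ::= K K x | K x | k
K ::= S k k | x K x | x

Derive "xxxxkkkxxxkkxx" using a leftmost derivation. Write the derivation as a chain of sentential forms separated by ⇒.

S⇒KKx⇒xKx⇒xxKxx⇒xxSkkxx⇒xxKxkkxx⇒xxxKxxkkxx⇒xxxxKxxxkkxx⇒xxxxSkkxxxkkxx⇒xxxxkkkxxxkkxx

S ⇒ KKx   [S ::= K K x]
KKx ⇒ xKx   [K ::= x]
xKx ⇒ xxKxx   [K ::= x K x]
xxKxx ⇒ xxSkkxx   [K ::= S k k]
xxSkkxx ⇒ xxKxkkxx   [S ::= K x]
xxKxkkxx ⇒ xxxKxxkkxx   [K ::= x K x]
xxxKxxkkxx ⇒ xxxxKxxxkkxx   [K ::= x K x]
xxxxKxxxkkxx ⇒ xxxxSkkxxxkkxx   [K ::= S k k]
xxxxSkkxxxkkxx ⇒ xxxxkkkxxxkkxx   [S ::= k]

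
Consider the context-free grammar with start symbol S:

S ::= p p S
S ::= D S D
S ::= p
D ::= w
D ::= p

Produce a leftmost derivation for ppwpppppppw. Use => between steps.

S => DSD => pSD => pDSDD => ppSDD => ppDSDDD => ppwSDDD => ppwppSDDD => ppwppppSDDD => ppwpppppDDD => ppwppppppDD => ppwpppppppD => ppwpppppppw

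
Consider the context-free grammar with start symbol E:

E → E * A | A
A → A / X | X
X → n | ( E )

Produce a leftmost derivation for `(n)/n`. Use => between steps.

E => A => A/X => X/X => (E)/X => (A)/X => (X)/X => (n)/X => (n)/n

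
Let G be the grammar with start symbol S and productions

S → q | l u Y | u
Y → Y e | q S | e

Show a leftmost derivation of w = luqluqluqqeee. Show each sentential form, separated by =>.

S => luY => luYe => luYee => luYeee => luqSeee => luqluYeee => luqluqSeee => luqluqluYeee => luqluqluqSeee => luqluqluqqeee

S => luY   [S → l u Y]
luY => luYe   [Y → Y e]
luYe => luYee   [Y → Y e]
luYee => luYeee   [Y → Y e]
luYeee => luqSeee   [Y → q S]
luqSeee => luqluYeee   [S → l u Y]
luqluYeee => luqluqSeee   [Y → q S]
luqluqSeee => luqluqluYeee   [S → l u Y]
luqluqluYeee => luqluqluqSeee   [Y → q S]
luqluqluqSeee => luqluqluqqeee   [S → q]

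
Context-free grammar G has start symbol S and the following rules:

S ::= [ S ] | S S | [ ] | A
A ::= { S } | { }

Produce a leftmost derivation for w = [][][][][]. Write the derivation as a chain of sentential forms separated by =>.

S => SS   [S ::= S S]
SS => SSS   [S ::= S S]
SSS => SSSS   [S ::= S S]
SSSS => SSSSS   [S ::= S S]
SSSSS => []SSSS   [S ::= [ ]]
[]SSSS => [][]SSS   [S ::= [ ]]
[][]SSS => [][][]SS   [S ::= [ ]]
[][][]SS => [][][][]S   [S ::= [ ]]
[][][][]S => [][][][][]   [S ::= [ ]]

S=>SS=>SSS=>SSSS=>SSSSS=>[]SSSS=>[][]SSS=>[][][]SS=>[][][][]S=>[][][][][]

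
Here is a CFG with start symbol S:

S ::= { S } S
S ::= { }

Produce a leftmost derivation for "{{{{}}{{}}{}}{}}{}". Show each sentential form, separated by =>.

S=>{S}S=>{{S}S}S=>{{{S}S}S}S=>{{{{}}S}S}S=>{{{{}}{S}S}S}S=>{{{{}}{{}}S}S}S=>{{{{}}{{}}{}}S}S=>{{{{}}{{}}{}}{}}S=>{{{{}}{{}}{}}{}}{}

S => {S}S   [S ::= { S } S]
{S}S => {{S}S}S   [S ::= { S } S]
{{S}S}S => {{{S}S}S}S   [S ::= { S } S]
{{{S}S}S}S => {{{{}}S}S}S   [S ::= { }]
{{{{}}S}S}S => {{{{}}{S}S}S}S   [S ::= { S } S]
{{{{}}{S}S}S}S => {{{{}}{{}}S}S}S   [S ::= { }]
{{{{}}{{}}S}S}S => {{{{}}{{}}{}}S}S   [S ::= { }]
{{{{}}{{}}{}}S}S => {{{{}}{{}}{}}{}}S   [S ::= { }]
{{{{}}{{}}{}}{}}S => {{{{}}{{}}{}}{}}{}   [S ::= { }]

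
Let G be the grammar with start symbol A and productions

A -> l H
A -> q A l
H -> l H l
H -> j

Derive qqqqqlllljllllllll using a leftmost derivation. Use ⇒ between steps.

A ⇒ qAl ⇒ qqAll ⇒ qqqAlll ⇒ qqqqAllll ⇒ qqqqqAlllll ⇒ qqqqqlHlllll ⇒ qqqqqllHllllll ⇒ qqqqqlllHlllllll ⇒ qqqqqllllHllllllll ⇒ qqqqqlllljllllllll

A ⇒ qAl   [A -> q A l]
qAl ⇒ qqAll   [A -> q A l]
qqAll ⇒ qqqAlll   [A -> q A l]
qqqAlll ⇒ qqqqAllll   [A -> q A l]
qqqqAllll ⇒ qqqqqAlllll   [A -> q A l]
qqqqqAlllll ⇒ qqqqqlHlllll   [A -> l H]
qqqqqlHlllll ⇒ qqqqqllHllllll   [H -> l H l]
qqqqqllHllllll ⇒ qqqqqlllHlllllll   [H -> l H l]
qqqqqlllHlllllll ⇒ qqqqqllllHllllllll   [H -> l H l]
qqqqqllllHllllllll ⇒ qqqqqlllljllllllll   [H -> j]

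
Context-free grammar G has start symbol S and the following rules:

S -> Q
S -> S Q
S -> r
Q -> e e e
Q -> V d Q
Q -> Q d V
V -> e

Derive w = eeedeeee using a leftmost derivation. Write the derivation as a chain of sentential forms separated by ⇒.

S ⇒ SQ ⇒ QQ ⇒ QdVQ ⇒ eeedVQ ⇒ eeedeQ ⇒ eeedeeee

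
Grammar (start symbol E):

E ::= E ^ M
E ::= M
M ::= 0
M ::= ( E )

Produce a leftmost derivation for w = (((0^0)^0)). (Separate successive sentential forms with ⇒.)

E ⇒ M   [E ::= M]
M ⇒ (E)   [M ::= ( E )]
(E) ⇒ (M)   [E ::= M]
(M) ⇒ ((E))   [M ::= ( E )]
((E)) ⇒ ((E^M))   [E ::= E ^ M]
((E^M)) ⇒ ((M^M))   [E ::= M]
((M^M)) ⇒ (((E)^M))   [M ::= ( E )]
(((E)^M)) ⇒ (((E^M)^M))   [E ::= E ^ M]
(((E^M)^M)) ⇒ (((M^M)^M))   [E ::= M]
(((M^M)^M)) ⇒ (((0^M)^M))   [M ::= 0]
(((0^M)^M)) ⇒ (((0^0)^M))   [M ::= 0]
(((0^0)^M)) ⇒ (((0^0)^0))   [M ::= 0]

E ⇒ M ⇒ (E) ⇒ (M) ⇒ ((E)) ⇒ ((E^M)) ⇒ ((M^M)) ⇒ (((E)^M)) ⇒ (((E^M)^M)) ⇒ (((M^M)^M)) ⇒ (((0^M)^M)) ⇒ (((0^0)^M)) ⇒ (((0^0)^0))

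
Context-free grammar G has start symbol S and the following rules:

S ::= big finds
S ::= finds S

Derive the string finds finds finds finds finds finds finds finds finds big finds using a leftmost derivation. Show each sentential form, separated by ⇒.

S ⇒ finds S   [S ::= finds S]
finds S ⇒ finds finds S   [S ::= finds S]
finds finds S ⇒ finds finds finds S   [S ::= finds S]
finds finds finds S ⇒ finds finds finds finds S   [S ::= finds S]
finds finds finds finds S ⇒ finds finds finds finds finds S   [S ::= finds S]
finds finds finds finds finds S ⇒ finds finds finds finds finds finds S   [S ::= finds S]
finds finds finds finds finds finds S ⇒ finds finds finds finds finds finds finds S   [S ::= finds S]
finds finds finds finds finds finds finds S ⇒ finds finds finds finds finds finds finds finds S   [S ::= finds S]
finds finds finds finds finds finds finds finds S ⇒ finds finds finds finds finds finds finds finds finds S   [S ::= finds S]
finds finds finds finds finds finds finds finds finds S ⇒ finds finds finds finds finds finds finds finds finds big finds   [S ::= big finds]

S ⇒ finds S ⇒ finds finds S ⇒ finds finds finds S ⇒ finds finds finds finds S ⇒ finds finds finds finds finds S ⇒ finds finds finds finds finds finds S ⇒ finds finds finds finds finds finds finds S ⇒ finds finds finds finds finds finds finds finds S ⇒ finds finds finds finds finds finds finds finds finds S ⇒ finds finds finds finds finds finds finds finds finds big finds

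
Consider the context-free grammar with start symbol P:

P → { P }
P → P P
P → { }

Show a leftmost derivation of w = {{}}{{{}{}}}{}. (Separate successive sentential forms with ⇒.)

P ⇒ PP   [P → P P]
PP ⇒ {P}P   [P → { P }]
{P}P ⇒ {{}}P   [P → { }]
{{}}P ⇒ {{}}PP   [P → P P]
{{}}PP ⇒ {{}}{P}P   [P → { P }]
{{}}{P}P ⇒ {{}}{{P}}P   [P → { P }]
{{}}{{P}}P ⇒ {{}}{{PP}}P   [P → P P]
{{}}{{PP}}P ⇒ {{}}{{{}P}}P   [P → { }]
{{}}{{{}P}}P ⇒ {{}}{{{}{}}}P   [P → { }]
{{}}{{{}{}}}P ⇒ {{}}{{{}{}}}{}   [P → { }]

P ⇒ PP ⇒ {P}P ⇒ {{}}P ⇒ {{}}PP ⇒ {{}}{P}P ⇒ {{}}{{P}}P ⇒ {{}}{{PP}}P ⇒ {{}}{{{}P}}P ⇒ {{}}{{{}{}}}P ⇒ {{}}{{{}{}}}{}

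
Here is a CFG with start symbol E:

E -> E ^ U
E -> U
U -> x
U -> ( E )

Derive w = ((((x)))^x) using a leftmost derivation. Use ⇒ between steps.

E⇒U⇒(E)⇒(E^U)⇒(U^U)⇒((E)^U)⇒((U)^U)⇒(((E))^U)⇒(((U))^U)⇒((((E)))^U)⇒((((U)))^U)⇒((((x)))^U)⇒((((x)))^x)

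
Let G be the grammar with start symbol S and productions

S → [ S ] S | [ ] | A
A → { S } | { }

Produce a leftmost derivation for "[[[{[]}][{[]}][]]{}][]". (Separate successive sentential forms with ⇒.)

S ⇒ [S]S   [S → [ S ] S]
[S]S ⇒ [[S]S]S   [S → [ S ] S]
[[S]S]S ⇒ [[[S]S]S]S   [S → [ S ] S]
[[[S]S]S]S ⇒ [[[A]S]S]S   [S → A]
[[[A]S]S]S ⇒ [[[{S}]S]S]S   [A → { S }]
[[[{S}]S]S]S ⇒ [[[{[]}]S]S]S   [S → [ ]]
[[[{[]}]S]S]S ⇒ [[[{[]}][S]S]S]S   [S → [ S ] S]
[[[{[]}][S]S]S]S ⇒ [[[{[]}][A]S]S]S   [S → A]
[[[{[]}][A]S]S]S ⇒ [[[{[]}][{S}]S]S]S   [A → { S }]
[[[{[]}][{S}]S]S]S ⇒ [[[{[]}][{[]}]S]S]S   [S → [ ]]
[[[{[]}][{[]}]S]S]S ⇒ [[[{[]}][{[]}][]]S]S   [S → [ ]]
[[[{[]}][{[]}][]]S]S ⇒ [[[{[]}][{[]}][]]A]S   [S → A]
[[[{[]}][{[]}][]]A]S ⇒ [[[{[]}][{[]}][]]{}]S   [A → { }]
[[[{[]}][{[]}][]]{}]S ⇒ [[[{[]}][{[]}][]]{}][]   [S → [ ]]

S⇒[S]S⇒[[S]S]S⇒[[[S]S]S]S⇒[[[A]S]S]S⇒[[[{S}]S]S]S⇒[[[{[]}]S]S]S⇒[[[{[]}][S]S]S]S⇒[[[{[]}][A]S]S]S⇒[[[{[]}][{S}]S]S]S⇒[[[{[]}][{[]}]S]S]S⇒[[[{[]}][{[]}][]]S]S⇒[[[{[]}][{[]}][]]A]S⇒[[[{[]}][{[]}][]]{}]S⇒[[[{[]}][{[]}][]]{}][]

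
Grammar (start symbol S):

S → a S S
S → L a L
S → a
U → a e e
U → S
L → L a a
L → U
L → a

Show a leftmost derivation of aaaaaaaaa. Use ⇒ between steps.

S⇒aSS⇒aLaLS⇒aLaaaLS⇒aLaaaaaLS⇒aUaaaaaLS⇒aSaaaaaLS⇒aaaaaaaLS⇒aaaaaaaaS⇒aaaaaaaaa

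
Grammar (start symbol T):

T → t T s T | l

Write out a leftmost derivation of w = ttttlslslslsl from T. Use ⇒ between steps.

T ⇒ tTsT ⇒ ttTsTsT ⇒ tttTsTsTsT ⇒ ttttTsTsTsTsT ⇒ ttttlsTsTsTsT ⇒ ttttlslsTsTsT ⇒ ttttlslslsTsT ⇒ ttttlslslslsT ⇒ ttttlslslslsl

T ⇒ tTsT   [T → t T s T]
tTsT ⇒ ttTsTsT   [T → t T s T]
ttTsTsT ⇒ tttTsTsTsT   [T → t T s T]
tttTsTsTsT ⇒ ttttTsTsTsTsT   [T → t T s T]
ttttTsTsTsTsT ⇒ ttttlsTsTsTsT   [T → l]
ttttlsTsTsTsT ⇒ ttttlslsTsTsT   [T → l]
ttttlslsTsTsT ⇒ ttttlslslsTsT   [T → l]
ttttlslslsTsT ⇒ ttttlslslslsT   [T → l]
ttttlslslslsT ⇒ ttttlslslslsl   [T → l]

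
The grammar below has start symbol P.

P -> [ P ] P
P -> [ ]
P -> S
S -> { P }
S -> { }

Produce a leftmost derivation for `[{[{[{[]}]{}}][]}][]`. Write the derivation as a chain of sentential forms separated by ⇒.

P ⇒ [P]P   [P -> [ P ] P]
[P]P ⇒ [S]P   [P -> S]
[S]P ⇒ [{P}]P   [S -> { P }]
[{P}]P ⇒ [{[P]P}]P   [P -> [ P ] P]
[{[P]P}]P ⇒ [{[S]P}]P   [P -> S]
[{[S]P}]P ⇒ [{[{P}]P}]P   [S -> { P }]
[{[{P}]P}]P ⇒ [{[{[P]P}]P}]P   [P -> [ P ] P]
[{[{[P]P}]P}]P ⇒ [{[{[S]P}]P}]P   [P -> S]
[{[{[S]P}]P}]P ⇒ [{[{[{P}]P}]P}]P   [S -> { P }]
[{[{[{P}]P}]P}]P ⇒ [{[{[{[]}]P}]P}]P   [P -> [ ]]
[{[{[{[]}]P}]P}]P ⇒ [{[{[{[]}]S}]P}]P   [P -> S]
[{[{[{[]}]S}]P}]P ⇒ [{[{[{[]}]{}}]P}]P   [S -> { }]
[{[{[{[]}]{}}]P}]P ⇒ [{[{[{[]}]{}}][]}]P   [P -> [ ]]
[{[{[{[]}]{}}][]}]P ⇒ [{[{[{[]}]{}}][]}][]   [P -> [ ]]

P⇒[P]P⇒[S]P⇒[{P}]P⇒[{[P]P}]P⇒[{[S]P}]P⇒[{[{P}]P}]P⇒[{[{[P]P}]P}]P⇒[{[{[S]P}]P}]P⇒[{[{[{P}]P}]P}]P⇒[{[{[{[]}]P}]P}]P⇒[{[{[{[]}]S}]P}]P⇒[{[{[{[]}]{}}]P}]P⇒[{[{[{[]}]{}}][]}]P⇒[{[{[{[]}]{}}][]}][]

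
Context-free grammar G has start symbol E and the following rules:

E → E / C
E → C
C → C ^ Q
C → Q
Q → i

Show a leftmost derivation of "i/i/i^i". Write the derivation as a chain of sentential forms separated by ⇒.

E⇒E/C⇒E/C/C⇒C/C/C⇒Q/C/C⇒i/C/C⇒i/Q/C⇒i/i/C⇒i/i/C^Q⇒i/i/Q^Q⇒i/i/i^Q⇒i/i/i^i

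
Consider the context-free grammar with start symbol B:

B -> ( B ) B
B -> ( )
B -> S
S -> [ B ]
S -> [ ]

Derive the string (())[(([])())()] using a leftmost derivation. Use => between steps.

B => (B)B => (())B => (())S => (())[B] => (())[(B)B] => (())[((B)B)B] => (())[((S)B)B] => (())[(([])B)B] => (())[(([])())B] => (())[(([])())()]

B => (B)B   [B -> ( B ) B]
(B)B => (())B   [B -> ( )]
(())B => (())S   [B -> S]
(())S => (())[B]   [S -> [ B ]]
(())[B] => (())[(B)B]   [B -> ( B ) B]
(())[(B)B] => (())[((B)B)B]   [B -> ( B ) B]
(())[((B)B)B] => (())[((S)B)B]   [B -> S]
(())[((S)B)B] => (())[(([])B)B]   [S -> [ ]]
(())[(([])B)B] => (())[(([])())B]   [B -> ( )]
(())[(([])())B] => (())[(([])())()]   [B -> ( )]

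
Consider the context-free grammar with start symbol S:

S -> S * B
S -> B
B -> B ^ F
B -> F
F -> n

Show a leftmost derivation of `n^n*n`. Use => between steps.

S=>S*B=>B*B=>B^F*B=>F^F*B=>n^F*B=>n^n*B=>n^n*F=>n^n*n

S => S*B   [S -> S * B]
S*B => B*B   [S -> B]
B*B => B^F*B   [B -> B ^ F]
B^F*B => F^F*B   [B -> F]
F^F*B => n^F*B   [F -> n]
n^F*B => n^n*B   [F -> n]
n^n*B => n^n*F   [B -> F]
n^n*F => n^n*n   [F -> n]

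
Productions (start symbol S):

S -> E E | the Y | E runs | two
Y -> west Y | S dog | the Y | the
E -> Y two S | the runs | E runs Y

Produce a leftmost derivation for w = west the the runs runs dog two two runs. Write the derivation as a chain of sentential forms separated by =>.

S => E runs => Y two S runs => west Y two S runs => west the Y two S runs => west the S dog two S runs => west the E runs dog two S runs => west the the runs runs dog two S runs => west the the runs runs dog two two runs

S => E runs   [S -> E runs]
E runs => Y two S runs   [E -> Y two S]
Y two S runs => west Y two S runs   [Y -> west Y]
west Y two S runs => west the Y two S runs   [Y -> the Y]
west the Y two S runs => west the S dog two S runs   [Y -> S dog]
west the S dog two S runs => west the E runs dog two S runs   [S -> E runs]
west the E runs dog two S runs => west the the runs runs dog two S runs   [E -> the runs]
west the the runs runs dog two S runs => west the the runs runs dog two two runs   [S -> two]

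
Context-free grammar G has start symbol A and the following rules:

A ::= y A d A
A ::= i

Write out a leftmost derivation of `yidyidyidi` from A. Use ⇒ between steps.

A ⇒ yAdA ⇒ yidA ⇒ yidyAdA ⇒ yidyidA ⇒ yidyidyAdA ⇒ yidyidyidA ⇒ yidyidyidi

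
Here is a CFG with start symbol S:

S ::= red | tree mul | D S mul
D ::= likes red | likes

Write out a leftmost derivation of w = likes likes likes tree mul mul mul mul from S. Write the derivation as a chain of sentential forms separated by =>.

S => D S mul => likes S mul => likes D S mul mul => likes likes S mul mul => likes likes D S mul mul mul => likes likes likes S mul mul mul => likes likes likes tree mul mul mul mul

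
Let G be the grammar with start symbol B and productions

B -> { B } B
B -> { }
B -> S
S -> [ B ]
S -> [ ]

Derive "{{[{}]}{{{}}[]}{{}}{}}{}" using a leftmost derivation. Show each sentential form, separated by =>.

B => {B}B => {{B}B}B => {{S}B}B => {{[B]}B}B => {{[{}]}B}B => {{[{}]}{B}B}B => {{[{}]}{{B}B}B}B => {{[{}]}{{{}}B}B}B => {{[{}]}{{{}}S}B}B => {{[{}]}{{{}}[]}B}B => {{[{}]}{{{}}[]}{B}B}B => {{[{}]}{{{}}[]}{{}}B}B => {{[{}]}{{{}}[]}{{}}{}}B => {{[{}]}{{{}}[]}{{}}{}}{}

B => {B}B   [B -> { B } B]
{B}B => {{B}B}B   [B -> { B } B]
{{B}B}B => {{S}B}B   [B -> S]
{{S}B}B => {{[B]}B}B   [S -> [ B ]]
{{[B]}B}B => {{[{}]}B}B   [B -> { }]
{{[{}]}B}B => {{[{}]}{B}B}B   [B -> { B } B]
{{[{}]}{B}B}B => {{[{}]}{{B}B}B}B   [B -> { B } B]
{{[{}]}{{B}B}B}B => {{[{}]}{{{}}B}B}B   [B -> { }]
{{[{}]}{{{}}B}B}B => {{[{}]}{{{}}S}B}B   [B -> S]
{{[{}]}{{{}}S}B}B => {{[{}]}{{{}}[]}B}B   [S -> [ ]]
{{[{}]}{{{}}[]}B}B => {{[{}]}{{{}}[]}{B}B}B   [B -> { B } B]
{{[{}]}{{{}}[]}{B}B}B => {{[{}]}{{{}}[]}{{}}B}B   [B -> { }]
{{[{}]}{{{}}[]}{{}}B}B => {{[{}]}{{{}}[]}{{}}{}}B   [B -> { }]
{{[{}]}{{{}}[]}{{}}{}}B => {{[{}]}{{{}}[]}{{}}{}}{}   [B -> { }]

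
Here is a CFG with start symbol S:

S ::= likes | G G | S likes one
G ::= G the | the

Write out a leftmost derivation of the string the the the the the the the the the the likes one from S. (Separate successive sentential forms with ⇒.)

S ⇒ S likes one   [S ::= S likes one]
S likes one ⇒ G G likes one   [S ::= G G]
G G likes one ⇒ G the G likes one   [G ::= G the]
G the G likes one ⇒ G the the G likes one   [G ::= G the]
G the the G likes one ⇒ G the the the G likes one   [G ::= G the]
G the the the G likes one ⇒ G the the the the G likes one   [G ::= G the]
G the the the the G likes one ⇒ G the the the the the G likes one   [G ::= G the]
G the the the the the G likes one ⇒ G the the the the the the G likes one   [G ::= G the]
G the the the the the the G likes one ⇒ G the the the the the the the G likes one   [G ::= G the]
G the the the the the the the G likes one ⇒ G the the the the the the the the G likes one   [G ::= G the]
G the the the the the the the the G likes one ⇒ the the the the the the the the the G likes one   [G ::= the]
the the the the the the the the the G likes one ⇒ the the the the the the the the the the likes one   [G ::= the]

S ⇒ S likes one ⇒ G G likes one ⇒ G the G likes one ⇒ G the the G likes one ⇒ G the the the G likes one ⇒ G the the the the G likes one ⇒ G the the the the the G likes one ⇒ G the the the the the the G likes one ⇒ G the the the the the the the G likes one ⇒ G the the the the the the the the G likes one ⇒ the the the the the the the the the G likes one ⇒ the the the the the the the the the the likes one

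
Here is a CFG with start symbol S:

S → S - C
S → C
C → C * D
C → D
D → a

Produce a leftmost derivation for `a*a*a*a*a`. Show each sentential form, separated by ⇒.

S ⇒ C   [S → C]
C ⇒ C*D   [C → C * D]
C*D ⇒ C*D*D   [C → C * D]
C*D*D ⇒ C*D*D*D   [C → C * D]
C*D*D*D ⇒ C*D*D*D*D   [C → C * D]
C*D*D*D*D ⇒ D*D*D*D*D   [C → D]
D*D*D*D*D ⇒ a*D*D*D*D   [D → a]
a*D*D*D*D ⇒ a*a*D*D*D   [D → a]
a*a*D*D*D ⇒ a*a*a*D*D   [D → a]
a*a*a*D*D ⇒ a*a*a*a*D   [D → a]
a*a*a*a*D ⇒ a*a*a*a*a   [D → a]

S ⇒ C ⇒ C*D ⇒ C*D*D ⇒ C*D*D*D ⇒ C*D*D*D*D ⇒ D*D*D*D*D ⇒ a*D*D*D*D ⇒ a*a*D*D*D ⇒ a*a*a*D*D ⇒ a*a*a*a*D ⇒ a*a*a*a*a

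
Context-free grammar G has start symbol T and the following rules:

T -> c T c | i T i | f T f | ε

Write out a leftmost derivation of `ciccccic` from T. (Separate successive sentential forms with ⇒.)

T ⇒ cTc ⇒ ciTic ⇒ cicTcic ⇒ ciccTccic ⇒ ciccccic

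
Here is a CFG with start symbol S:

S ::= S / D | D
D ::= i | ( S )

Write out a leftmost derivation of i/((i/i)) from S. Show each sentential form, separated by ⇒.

S ⇒ S/D ⇒ D/D ⇒ i/D ⇒ i/(S) ⇒ i/(D) ⇒ i/((S)) ⇒ i/((S/D)) ⇒ i/((D/D)) ⇒ i/((i/D)) ⇒ i/((i/i))

S ⇒ S/D   [S ::= S / D]
S/D ⇒ D/D   [S ::= D]
D/D ⇒ i/D   [D ::= i]
i/D ⇒ i/(S)   [D ::= ( S )]
i/(S) ⇒ i/(D)   [S ::= D]
i/(D) ⇒ i/((S))   [D ::= ( S )]
i/((S)) ⇒ i/((S/D))   [S ::= S / D]
i/((S/D)) ⇒ i/((D/D))   [S ::= D]
i/((D/D)) ⇒ i/((i/D))   [D ::= i]
i/((i/D)) ⇒ i/((i/i))   [D ::= i]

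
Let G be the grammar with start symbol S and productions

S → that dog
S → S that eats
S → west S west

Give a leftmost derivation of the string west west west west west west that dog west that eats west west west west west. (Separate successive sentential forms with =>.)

S => west S west   [S → west S west]
west S west => west west S west west   [S → west S west]
west west S west west => west west west S west west west   [S → west S west]
west west west S west west west => west west west west S west west west west   [S → west S west]
west west west west S west west west west => west west west west west S west west west west west   [S → west S west]
west west west west west S west west west west west => west west west west west S that eats west west west west west   [S → S that eats]
west west west west west S that eats west west west west west => west west west west west west S west that eats west west west west west   [S → west S west]
west west west west west west S west that eats west west west west west => west west west west west west that dog west that eats west west west west west   [S → that dog]

S => west S west => west west S west west => west west west S west west west => west west west west S west west west west => west west west west west S west west west west west => west west west west west S that eats west west west west west => west west west west west west S west that eats west west west west west => west west west west west west that dog west that eats west west west west west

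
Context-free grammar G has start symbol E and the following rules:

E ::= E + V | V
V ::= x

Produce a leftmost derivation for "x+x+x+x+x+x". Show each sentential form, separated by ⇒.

E ⇒ E+V ⇒ E+V+V ⇒ E+V+V+V ⇒ E+V+V+V+V ⇒ E+V+V+V+V+V ⇒ V+V+V+V+V+V ⇒ x+V+V+V+V+V ⇒ x+x+V+V+V+V ⇒ x+x+x+V+V+V ⇒ x+x+x+x+V+V ⇒ x+x+x+x+x+V ⇒ x+x+x+x+x+x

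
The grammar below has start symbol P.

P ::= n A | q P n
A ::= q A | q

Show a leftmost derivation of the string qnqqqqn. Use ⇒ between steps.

P ⇒ qPn   [P ::= q P n]
qPn ⇒ qnAn   [P ::= n A]
qnAn ⇒ qnqAn   [A ::= q A]
qnqAn ⇒ qnqqAn   [A ::= q A]
qnqqAn ⇒ qnqqqAn   [A ::= q A]
qnqqqAn ⇒ qnqqqqn   [A ::= q]

P ⇒ qPn ⇒ qnAn ⇒ qnqAn ⇒ qnqqAn ⇒ qnqqqAn ⇒ qnqqqqn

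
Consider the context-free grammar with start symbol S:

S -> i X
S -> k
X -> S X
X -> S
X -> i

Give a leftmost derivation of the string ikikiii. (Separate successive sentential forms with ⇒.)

S ⇒ iX ⇒ iSX ⇒ ikX ⇒ ikSX ⇒ ikiXX ⇒ ikiSX ⇒ ikikX ⇒ ikikSX ⇒ ikikiXX ⇒ ikikiiX ⇒ ikikiii

S ⇒ iX   [S -> i X]
iX ⇒ iSX   [X -> S X]
iSX ⇒ ikX   [S -> k]
ikX ⇒ ikSX   [X -> S X]
ikSX ⇒ ikiXX   [S -> i X]
ikiXX ⇒ ikiSX   [X -> S]
ikiSX ⇒ ikikX   [S -> k]
ikikX ⇒ ikikSX   [X -> S X]
ikikSX ⇒ ikikiXX   [S -> i X]
ikikiXX ⇒ ikikiiX   [X -> i]
ikikiiX ⇒ ikikiii   [X -> i]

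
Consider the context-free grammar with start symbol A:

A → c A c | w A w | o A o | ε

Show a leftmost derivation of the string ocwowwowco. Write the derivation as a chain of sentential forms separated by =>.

A => oAo => ocAco => ocwAwco => ocwoAowco => ocwowAwowco => ocwowwowco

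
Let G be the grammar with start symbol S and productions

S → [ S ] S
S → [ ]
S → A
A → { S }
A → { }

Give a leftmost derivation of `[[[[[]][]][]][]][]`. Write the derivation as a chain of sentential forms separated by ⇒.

S ⇒ [S]S   [S → [ S ] S]
[S]S ⇒ [[S]S]S   [S → [ S ] S]
[[S]S]S ⇒ [[[S]S]S]S   [S → [ S ] S]
[[[S]S]S]S ⇒ [[[[S]S]S]S]S   [S → [ S ] S]
[[[[S]S]S]S]S ⇒ [[[[[]]S]S]S]S   [S → [ ]]
[[[[[]]S]S]S]S ⇒ [[[[[]][]]S]S]S   [S → [ ]]
[[[[[]][]]S]S]S ⇒ [[[[[]][]][]]S]S   [S → [ ]]
[[[[[]][]][]]S]S ⇒ [[[[[]][]][]][]]S   [S → [ ]]
[[[[[]][]][]][]]S ⇒ [[[[[]][]][]][]][]   [S → [ ]]

S ⇒ [S]S ⇒ [[S]S]S ⇒ [[[S]S]S]S ⇒ [[[[S]S]S]S]S ⇒ [[[[[]]S]S]S]S ⇒ [[[[[]][]]S]S]S ⇒ [[[[[]][]][]]S]S ⇒ [[[[[]][]][]][]]S ⇒ [[[[[]][]][]][]][]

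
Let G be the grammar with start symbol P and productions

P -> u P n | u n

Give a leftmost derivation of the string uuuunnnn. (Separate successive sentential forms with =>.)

P => uPn   [P -> u P n]
uPn => uuPnn   [P -> u P n]
uuPnn => uuuPnnn   [P -> u P n]
uuuPnnn => uuuunnnn   [P -> u n]

P => uPn => uuPnn => uuuPnnn => uuuunnnn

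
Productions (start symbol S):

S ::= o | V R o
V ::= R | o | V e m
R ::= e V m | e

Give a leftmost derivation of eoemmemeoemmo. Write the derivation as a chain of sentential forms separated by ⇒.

S ⇒ VRo ⇒ VemRo ⇒ RemRo ⇒ eVmemRo ⇒ eVemmemRo ⇒ eoemmemRo ⇒ eoemmemeVmo ⇒ eoemmemeVemmo ⇒ eoemmemeoemmo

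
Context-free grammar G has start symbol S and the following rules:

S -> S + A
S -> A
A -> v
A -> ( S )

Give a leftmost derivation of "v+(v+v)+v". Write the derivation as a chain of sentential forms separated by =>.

S => S+A => S+A+A => A+A+A => v+A+A => v+(S)+A => v+(S+A)+A => v+(A+A)+A => v+(v+A)+A => v+(v+v)+A => v+(v+v)+v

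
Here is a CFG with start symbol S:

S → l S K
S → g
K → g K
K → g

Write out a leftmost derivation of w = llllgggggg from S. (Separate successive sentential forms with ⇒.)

S ⇒ lSK   [S → l S K]
lSK ⇒ llSKK   [S → l S K]
llSKK ⇒ lllSKKK   [S → l S K]
lllSKKK ⇒ llllSKKKK   [S → l S K]
llllSKKKK ⇒ llllgKKKK   [S → g]
llllgKKKK ⇒ llllggKKKK   [K → g K]
llllggKKKK ⇒ llllgggKKK   [K → g]
llllgggKKK ⇒ llllggggKK   [K → g]
llllggggKK ⇒ llllgggggK   [K → g]
llllgggggK ⇒ llllgggggg   [K → g]

S⇒lSK⇒llSKK⇒lllSKKK⇒llllSKKKK⇒llllgKKKK⇒llllggKKKK⇒llllgggKKK⇒llllggggKK⇒llllgggggK⇒llllgggggg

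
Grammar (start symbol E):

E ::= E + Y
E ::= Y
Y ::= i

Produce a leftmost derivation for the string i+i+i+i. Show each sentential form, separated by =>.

E => E+Y => E+Y+Y => E+Y+Y+Y => Y+Y+Y+Y => i+Y+Y+Y => i+i+Y+Y => i+i+i+Y => i+i+i+i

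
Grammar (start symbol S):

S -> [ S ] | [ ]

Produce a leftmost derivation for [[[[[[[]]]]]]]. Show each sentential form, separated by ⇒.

S ⇒ [S]   [S -> [ S ]]
[S] ⇒ [[S]]   [S -> [ S ]]
[[S]] ⇒ [[[S]]]   [S -> [ S ]]
[[[S]]] ⇒ [[[[S]]]]   [S -> [ S ]]
[[[[S]]]] ⇒ [[[[[S]]]]]   [S -> [ S ]]
[[[[[S]]]]] ⇒ [[[[[[S]]]]]]   [S -> [ S ]]
[[[[[[S]]]]]] ⇒ [[[[[[[]]]]]]]   [S -> [ ]]

S⇒[S]⇒[[S]]⇒[[[S]]]⇒[[[[S]]]]⇒[[[[[S]]]]]⇒[[[[[[S]]]]]]⇒[[[[[[[]]]]]]]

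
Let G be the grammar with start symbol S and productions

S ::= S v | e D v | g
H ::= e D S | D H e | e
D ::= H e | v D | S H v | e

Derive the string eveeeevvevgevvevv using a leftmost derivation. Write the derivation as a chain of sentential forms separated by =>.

S => eDv => evDv => evSHvv => evSvHvv => eveDvvHvv => eveHevvHvv => eveeDSevvHvv => eveeSHvSevvHvv => eveeSvHvSevvHvv => eveeeDvvHvSevvHvv => eveeeevvHvSevvHvv => eveeeevvevSevvHvv => eveeeevvevgevvHvv => eveeeevvevgevvevv

S => eDv   [S ::= e D v]
eDv => evDv   [D ::= v D]
evDv => evSHvv   [D ::= S H v]
evSHvv => evSvHvv   [S ::= S v]
evSvHvv => eveDvvHvv   [S ::= e D v]
eveDvvHvv => eveHevvHvv   [D ::= H e]
eveHevvHvv => eveeDSevvHvv   [H ::= e D S]
eveeDSevvHvv => eveeSHvSevvHvv   [D ::= S H v]
eveeSHvSevvHvv => eveeSvHvSevvHvv   [S ::= S v]
eveeSvHvSevvHvv => eveeeDvvHvSevvHvv   [S ::= e D v]
eveeeDvvHvSevvHvv => eveeeevvHvSevvHvv   [D ::= e]
eveeeevvHvSevvHvv => eveeeevvevSevvHvv   [H ::= e]
eveeeevvevSevvHvv => eveeeevvevgevvHvv   [S ::= g]
eveeeevvevgevvHvv => eveeeevvevgevvevv   [H ::= e]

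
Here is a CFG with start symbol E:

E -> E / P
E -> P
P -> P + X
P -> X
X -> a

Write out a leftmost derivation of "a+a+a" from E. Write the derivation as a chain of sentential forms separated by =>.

E=>P=>P+X=>P+X+X=>X+X+X=>a+X+X=>a+a+X=>a+a+a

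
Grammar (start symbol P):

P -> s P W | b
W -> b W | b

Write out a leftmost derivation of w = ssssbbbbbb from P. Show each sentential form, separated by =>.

P => sPW => ssPWW => sssPWWW => ssssPWWWW => ssssbWWWW => ssssbbWWWW => ssssbbbWWW => ssssbbbbWW => ssssbbbbbW => ssssbbbbbb

P => sPW   [P -> s P W]
sPW => ssPWW   [P -> s P W]
ssPWW => sssPWWW   [P -> s P W]
sssPWWW => ssssPWWWW   [P -> s P W]
ssssPWWWW => ssssbWWWW   [P -> b]
ssssbWWWW => ssssbbWWWW   [W -> b W]
ssssbbWWWW => ssssbbbWWW   [W -> b]
ssssbbbWWW => ssssbbbbWW   [W -> b]
ssssbbbbWW => ssssbbbbbW   [W -> b]
ssssbbbbbW => ssssbbbbbb   [W -> b]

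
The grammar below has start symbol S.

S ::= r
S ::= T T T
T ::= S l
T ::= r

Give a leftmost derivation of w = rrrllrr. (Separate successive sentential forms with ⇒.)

S ⇒ TTT   [S ::= T T T]
TTT ⇒ SlTT   [T ::= S l]
SlTT ⇒ TTTlTT   [S ::= T T T]
TTTlTT ⇒ rTTlTT   [T ::= r]
rTTlTT ⇒ rrTlTT   [T ::= r]
rrTlTT ⇒ rrSllTT   [T ::= S l]
rrSllTT ⇒ rrrllTT   [S ::= r]
rrrllTT ⇒ rrrllrT   [T ::= r]
rrrllrT ⇒ rrrllrr   [T ::= r]

S⇒TTT⇒SlTT⇒TTTlTT⇒rTTlTT⇒rrTlTT⇒rrSllTT⇒rrrllTT⇒rrrllrT⇒rrrllrr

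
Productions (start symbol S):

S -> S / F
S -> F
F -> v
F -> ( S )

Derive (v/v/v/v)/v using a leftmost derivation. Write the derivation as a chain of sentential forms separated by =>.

S => S/F => F/F => (S)/F => (S/F)/F => (S/F/F)/F => (S/F/F/F)/F => (F/F/F/F)/F => (v/F/F/F)/F => (v/v/F/F)/F => (v/v/v/F)/F => (v/v/v/v)/F => (v/v/v/v)/v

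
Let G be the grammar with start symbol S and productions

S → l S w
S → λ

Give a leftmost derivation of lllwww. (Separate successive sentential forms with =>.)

S => lSw => llSww => lllSwww => lllwww

S => lSw   [S → l S w]
lSw => llSww   [S → l S w]
llSww => lllSwww   [S → l S w]
lllSwww => lllwww   [S → λ]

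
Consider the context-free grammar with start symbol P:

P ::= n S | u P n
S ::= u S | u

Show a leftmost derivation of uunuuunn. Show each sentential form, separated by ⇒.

P ⇒ uPn   [P ::= u P n]
uPn ⇒ uuPnn   [P ::= u P n]
uuPnn ⇒ uunSnn   [P ::= n S]
uunSnn ⇒ uunuSnn   [S ::= u S]
uunuSnn ⇒ uunuuSnn   [S ::= u S]
uunuuSnn ⇒ uunuuunn   [S ::= u]

P ⇒ uPn ⇒ uuPnn ⇒ uunSnn ⇒ uunuSnn ⇒ uunuuSnn ⇒ uunuuunn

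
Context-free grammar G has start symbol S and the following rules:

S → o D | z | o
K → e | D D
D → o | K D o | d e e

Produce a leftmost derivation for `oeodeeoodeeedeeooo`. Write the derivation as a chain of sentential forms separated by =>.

S => oD => oKDo => oeDo => oeKDoo => oeDDDoo => oeKDoDDoo => oeDDDoDDoo => oeoDDoDDoo => oeodeeDoDDoo => oeodeeooDDoo => oeodeeoodeeDoo => oeodeeoodeeKDooo => oeodeeoodeeeDooo => oeodeeoodeeedeeooo

S => oD   [S → o D]
oD => oKDo   [D → K D o]
oKDo => oeDo   [K → e]
oeDo => oeKDoo   [D → K D o]
oeKDoo => oeDDDoo   [K → D D]
oeDDDoo => oeKDoDDoo   [D → K D o]
oeKDoDDoo => oeDDDoDDoo   [K → D D]
oeDDDoDDoo => oeoDDoDDoo   [D → o]
oeoDDoDDoo => oeodeeDoDDoo   [D → d e e]
oeodeeDoDDoo => oeodeeooDDoo   [D → o]
oeodeeooDDoo => oeodeeoodeeDoo   [D → d e e]
oeodeeoodeeDoo => oeodeeoodeeKDooo   [D → K D o]
oeodeeoodeeKDooo => oeodeeoodeeeDooo   [K → e]
oeodeeoodeeeDooo => oeodeeoodeeedeeooo   [D → d e e]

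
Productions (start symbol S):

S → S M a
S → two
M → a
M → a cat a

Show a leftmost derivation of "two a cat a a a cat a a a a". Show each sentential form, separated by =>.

S => S M a => S M a M a => S M a M a M a => two M a M a M a => two a cat a a M a M a => two a cat a a a cat a a M a => two a cat a a a cat a a a a

S => S M a   [S → S M a]
S M a => S M a M a   [S → S M a]
S M a M a => S M a M a M a   [S → S M a]
S M a M a M a => two M a M a M a   [S → two]
two M a M a M a => two a cat a a M a M a   [M → a cat a]
two a cat a a M a M a => two a cat a a a cat a a M a   [M → a cat a]
two a cat a a a cat a a M a => two a cat a a a cat a a a a   [M → a]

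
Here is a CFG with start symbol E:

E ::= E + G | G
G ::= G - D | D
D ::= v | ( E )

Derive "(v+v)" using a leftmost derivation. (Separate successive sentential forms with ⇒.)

E ⇒ G   [E ::= G]
G ⇒ D   [G ::= D]
D ⇒ (E)   [D ::= ( E )]
(E) ⇒ (E+G)   [E ::= E + G]
(E+G) ⇒ (G+G)   [E ::= G]
(G+G) ⇒ (D+G)   [G ::= D]
(D+G) ⇒ (v+G)   [D ::= v]
(v+G) ⇒ (v+D)   [G ::= D]
(v+D) ⇒ (v+v)   [D ::= v]

E ⇒ G ⇒ D ⇒ (E) ⇒ (E+G) ⇒ (G+G) ⇒ (D+G) ⇒ (v+G) ⇒ (v+D) ⇒ (v+v)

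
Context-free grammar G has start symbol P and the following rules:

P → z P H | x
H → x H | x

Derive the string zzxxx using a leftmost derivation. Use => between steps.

P => zPH   [P → z P H]
zPH => zzPHH   [P → z P H]
zzPHH => zzxHH   [P → x]
zzxHH => zzxxH   [H → x]
zzxxH => zzxxx   [H → x]

P => zPH => zzPHH => zzxHH => zzxxH => zzxxx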